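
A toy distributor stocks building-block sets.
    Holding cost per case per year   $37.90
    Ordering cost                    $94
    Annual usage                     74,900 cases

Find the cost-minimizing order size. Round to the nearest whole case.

2DS/H = 2·74,900·94/37.9 = 371,535.62
EOQ = √371,535.62 ≈ 609.54

610 cases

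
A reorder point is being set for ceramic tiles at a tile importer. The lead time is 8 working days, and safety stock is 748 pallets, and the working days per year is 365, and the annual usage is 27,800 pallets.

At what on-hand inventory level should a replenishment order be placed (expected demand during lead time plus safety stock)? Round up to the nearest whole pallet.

1,358 pallets

Daily demand d = 27,800 / 365 = 76.164 pallets/day
Demand during lead time = 76.164 × 8 = 609.32
Reorder point = 609.32 + 748 = 1,357.32 → round up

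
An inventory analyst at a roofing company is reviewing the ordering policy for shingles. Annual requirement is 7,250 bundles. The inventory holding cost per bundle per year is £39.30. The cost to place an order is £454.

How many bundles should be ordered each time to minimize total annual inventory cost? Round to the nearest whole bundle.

2DS/H = 2·7,250·454/39.3 = 167,506.36
EOQ = √167,506.36 ≈ 409.28

409 bundles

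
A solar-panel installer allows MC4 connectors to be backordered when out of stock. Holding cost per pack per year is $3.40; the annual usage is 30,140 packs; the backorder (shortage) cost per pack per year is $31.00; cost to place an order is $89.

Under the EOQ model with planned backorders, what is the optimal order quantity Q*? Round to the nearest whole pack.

1,323 packs

Basic EOQ = √(2·30,140·89/3.4) = 1,256.152
Backorder adjustment √((H+b)/b) = √((3.4+31)/31) = 1.0534
Q* = 1,256.152 × 1.0534 ≈ 1,323.25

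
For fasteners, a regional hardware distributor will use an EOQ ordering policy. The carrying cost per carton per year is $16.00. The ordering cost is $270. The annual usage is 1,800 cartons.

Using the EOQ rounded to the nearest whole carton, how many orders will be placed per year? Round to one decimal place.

7.3 orders per year

EOQ = √(2DS/H) = √(2 × 1,800 × 270 / 16)
    = √(60,750.00) ≈ 246.48 → Q = 246
N = D/Q = 1,800/246 ≈ 7.317 orders/yr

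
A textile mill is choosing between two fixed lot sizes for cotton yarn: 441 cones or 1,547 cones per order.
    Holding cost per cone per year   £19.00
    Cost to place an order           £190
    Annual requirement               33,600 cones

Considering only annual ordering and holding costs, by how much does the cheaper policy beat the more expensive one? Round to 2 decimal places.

£157.51

Annual cost at Q: ordering D·S/Q plus holding Q·H/2.
TC(441) = (33,600/441)×190 + (441/2)×19 = £18,665.69
TC(1,547) = (33,600/1,547)×190 + (1,547/2)×19 = £18,823.20
Cheaper: Q = 441.  Difference = £157.51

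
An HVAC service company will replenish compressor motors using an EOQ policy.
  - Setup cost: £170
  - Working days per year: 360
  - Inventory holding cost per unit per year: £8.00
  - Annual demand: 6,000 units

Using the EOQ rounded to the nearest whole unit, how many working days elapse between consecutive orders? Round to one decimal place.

2DS/H = 2·6,000·170/8 = 255,000.00
EOQ = √255,000.00 ≈ 504.98 → Q = 505 units
Days between orders = 360 / (D/Q) = 360 / 11.881 ≈ 30.300

30.3 days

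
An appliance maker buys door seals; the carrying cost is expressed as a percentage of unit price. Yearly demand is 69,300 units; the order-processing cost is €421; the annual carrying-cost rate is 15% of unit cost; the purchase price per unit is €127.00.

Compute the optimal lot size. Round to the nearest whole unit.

1,750 units

Carrying cost H = €127 × 15% = €19.0500/unit/yr
Q* = √(2·D·S / H) = √(2·69,300·421 / 19.05) = √3,063,023.6 ≈ 1,750.15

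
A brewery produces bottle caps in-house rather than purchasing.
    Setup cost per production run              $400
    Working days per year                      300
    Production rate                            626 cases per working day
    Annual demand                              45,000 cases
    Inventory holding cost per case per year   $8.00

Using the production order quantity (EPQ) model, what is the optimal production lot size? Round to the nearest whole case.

Daily demand d = 45,000/300 = 150.000; p = 626; 1 − d/p = 0.76038
EPQ = √(2DS / (H(1 − d/p)))
    = √(2 × 45,000 × 400 / (8 × 0.76038)) ≈ 2,432.71

2,433 cases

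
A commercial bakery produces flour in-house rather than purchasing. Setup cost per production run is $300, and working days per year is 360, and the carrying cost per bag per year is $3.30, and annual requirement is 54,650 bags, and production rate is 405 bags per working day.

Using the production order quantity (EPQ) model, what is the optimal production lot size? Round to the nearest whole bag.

Daily demand d = 54,650/360 = 151.806; p = 405; 1 − d/p = 0.62517
EPQ = √(2DS / (H(1 − d/p)))
    = √(2 × 54,650 × 300 / (3.3 × 0.62517)) ≈ 3,986.71

3,987 bags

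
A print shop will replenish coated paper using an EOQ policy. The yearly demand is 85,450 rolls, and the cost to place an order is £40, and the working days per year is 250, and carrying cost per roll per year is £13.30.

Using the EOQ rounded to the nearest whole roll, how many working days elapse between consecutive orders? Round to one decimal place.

2.1 days

2DS/H = 2·85,450·40/13.3 = 513,984.96
EOQ = √513,984.96 ≈ 716.93 → Q = 717 rolls
Cycle time = (working days × Q)/D = (250 × 717) / 85,450 = 2.098 days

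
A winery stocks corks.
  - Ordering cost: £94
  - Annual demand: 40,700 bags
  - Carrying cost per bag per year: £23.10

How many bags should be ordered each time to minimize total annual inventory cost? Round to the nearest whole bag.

Q* = √(2·D·S / H) = √(2·40,700·94 / 23.1) = √331,238.1 ≈ 575.53

576 bags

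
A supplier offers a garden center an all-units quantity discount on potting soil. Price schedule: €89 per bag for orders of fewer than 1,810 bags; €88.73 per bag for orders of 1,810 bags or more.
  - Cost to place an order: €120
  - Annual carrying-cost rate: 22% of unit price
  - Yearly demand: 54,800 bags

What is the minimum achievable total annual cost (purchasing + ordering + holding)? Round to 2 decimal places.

€4,883,703.29

H₁ = 22%×€89 = €19.5800;  H₂ = 22%×€88.73 = €19.5206
EOQ₁ = √(2×54,800×120/19.5800) = 819.58  (< 1,810, feasible at tier 1)
EOQ₂ = √(2×54,800×120/19.5206) = 820.82  (< 1,810 → use Q = 1,810 at tier-2 price)
TC(tier 1 (EOQ₁), Q≈819.6) = €4,893,247.31
TC(tier 2, Q≈1,810.0) = €4,883,703.29
Minimum at tier 2: €4,883,703.29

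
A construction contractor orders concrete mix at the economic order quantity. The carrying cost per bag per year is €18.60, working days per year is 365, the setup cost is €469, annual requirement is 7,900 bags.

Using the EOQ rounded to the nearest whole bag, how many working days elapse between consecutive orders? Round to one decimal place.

2DS/H = 2·7,900·469/18.6 = 398,397.85
EOQ = √398,397.85 ≈ 631.19 → Q = 631 bags
Cycle time = (working days × Q)/D = (365 × 631) / 7,900 = 29.154 days

29.2 days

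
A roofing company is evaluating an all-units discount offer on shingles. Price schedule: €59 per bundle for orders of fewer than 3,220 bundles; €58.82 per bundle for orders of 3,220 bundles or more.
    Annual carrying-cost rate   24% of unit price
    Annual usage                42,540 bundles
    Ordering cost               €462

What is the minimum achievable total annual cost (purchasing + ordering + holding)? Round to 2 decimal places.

H₁ = 24%×€59 = €14.1600;  H₂ = 24%×€58.82 = €14.1168
EOQ₁ = √(2×42,540×462/14.1600) = 1,666.11  (< 3,220, feasible at tier 1)
EOQ₂ = √(2×42,540×462/14.1168) = 1,668.66  (< 3,220 → use Q = 3,220 at tier-2 price)
TC(tier 1 (EOQ₁), Q≈1,666.1) = €2,533,452.09
TC(tier 2, Q≈3,220.0) = €2,531,034.41
Minimum at tier 2: €2,531,034.41

€2,531,034.41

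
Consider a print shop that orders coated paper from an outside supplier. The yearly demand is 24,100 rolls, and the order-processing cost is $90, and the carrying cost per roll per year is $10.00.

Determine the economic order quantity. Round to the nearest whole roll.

659 rolls

2DS/H = 2·24,100·90/10 = 433,800.00
EOQ = √433,800.00 ≈ 658.63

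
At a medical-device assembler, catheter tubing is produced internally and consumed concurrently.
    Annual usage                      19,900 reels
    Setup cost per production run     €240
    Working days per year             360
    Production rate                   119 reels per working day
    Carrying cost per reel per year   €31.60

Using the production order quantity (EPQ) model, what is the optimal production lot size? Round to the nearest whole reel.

751 reels

d = 19,900/360 = 55.2778 reels/day;  effective holding cost H(1 − d/p) = 31.6·(1 − 55.2778/119) = 16.92120
Q* = √(2DS / H_eff) = √(2·19,900·240 / 16.92120) ≈ 751.33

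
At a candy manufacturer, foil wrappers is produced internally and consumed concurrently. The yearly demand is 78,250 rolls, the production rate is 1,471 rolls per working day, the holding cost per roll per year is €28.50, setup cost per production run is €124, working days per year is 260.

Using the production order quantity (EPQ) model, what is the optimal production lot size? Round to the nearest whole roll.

Daily demand d = 78,250/260 = 300.962; p = 1471; 1 − d/p = 0.79540
EPQ = √(2DS / (H(1 − d/p)))
    = √(2 × 78,250 × 124 / (28.5 × 0.79540)) ≈ 925.23

925 rolls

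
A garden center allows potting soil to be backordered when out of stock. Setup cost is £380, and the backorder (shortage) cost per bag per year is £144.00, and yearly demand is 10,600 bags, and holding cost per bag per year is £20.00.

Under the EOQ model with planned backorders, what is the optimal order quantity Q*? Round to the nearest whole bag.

677 bags

Basic EOQ = √(2·10,600·380/20) = 634.665
Backorder adjustment √((H+b)/b) = √((20+144)/144) = 1.0672
Q* = 634.665 × 1.0672 ≈ 677.31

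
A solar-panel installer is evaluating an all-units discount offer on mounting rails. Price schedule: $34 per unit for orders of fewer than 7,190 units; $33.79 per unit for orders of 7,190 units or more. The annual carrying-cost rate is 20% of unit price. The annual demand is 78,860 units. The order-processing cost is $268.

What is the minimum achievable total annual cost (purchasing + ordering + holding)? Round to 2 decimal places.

$2,691,913.84

H₁ = 20%×$34 = $6.8000;  H₂ = 20%×$33.79 = $6.7580
EOQ₁ = √(2×78,860×268/6.8000) = 2,493.20  (< 7,190, feasible at tier 1)
EOQ₂ = √(2×78,860×268/6.7580) = 2,500.93  (< 7,190 → use Q = 7,190 at tier-2 price)
TC(tier 1 (EOQ₁), Q≈2,493.2) = $2,698,193.73
TC(tier 2, Q≈7,190.0) = $2,691,913.84
Minimum at tier 2: $2,691,913.84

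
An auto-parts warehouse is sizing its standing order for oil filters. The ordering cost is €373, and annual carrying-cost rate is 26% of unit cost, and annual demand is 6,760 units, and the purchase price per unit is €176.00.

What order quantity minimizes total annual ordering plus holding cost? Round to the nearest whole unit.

332 units

Holding cost per unit per year: H = 26% × €176 = €45.7600
2DS/H = 2·6,760·373/45.76 = 110,204.55
EOQ = √110,204.55 ≈ 331.97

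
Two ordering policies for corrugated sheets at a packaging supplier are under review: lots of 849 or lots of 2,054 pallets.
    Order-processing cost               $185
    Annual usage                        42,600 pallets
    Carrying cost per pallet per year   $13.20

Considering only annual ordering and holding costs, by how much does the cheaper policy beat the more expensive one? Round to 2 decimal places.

$2,507.22

TC(Q) = (D/Q)S + (Q/2)H
TC(849) = (42,600/849)×185 + (849/2)×13.2 = $14,886.09
TC(2,054) = (42,600/2,054)×185 + (2,054/2)×13.2 = $17,393.30
Lots of 849 are cheaper by $2,507.22.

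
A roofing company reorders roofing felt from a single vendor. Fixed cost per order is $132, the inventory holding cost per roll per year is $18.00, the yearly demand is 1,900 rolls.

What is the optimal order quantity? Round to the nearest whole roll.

167 rolls

EOQ = √(2DS/H) = √(2 × 1,900 × 132 / 18)
    = √(27,866.67) ≈ 166.93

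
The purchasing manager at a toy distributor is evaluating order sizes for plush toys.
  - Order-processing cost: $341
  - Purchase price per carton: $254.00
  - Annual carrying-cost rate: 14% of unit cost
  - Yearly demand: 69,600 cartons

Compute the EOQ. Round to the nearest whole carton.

Holding cost per carton per year: H = 14% × $254 = $35.5600
Optimal lot size Q* = (2 × 69,600 × $341 / $35.56)^½ ≈ 1,155.36

1,155 cartons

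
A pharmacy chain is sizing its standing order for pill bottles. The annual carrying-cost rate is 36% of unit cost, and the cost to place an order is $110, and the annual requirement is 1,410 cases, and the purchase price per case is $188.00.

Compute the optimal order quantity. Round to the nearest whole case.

Carrying cost H = $188 × 36% = $67.6800/case/yr
2DS/H = 2·1,410·110/67.68 = 4,583.33
EOQ = √4,583.33 ≈ 67.70

68 cases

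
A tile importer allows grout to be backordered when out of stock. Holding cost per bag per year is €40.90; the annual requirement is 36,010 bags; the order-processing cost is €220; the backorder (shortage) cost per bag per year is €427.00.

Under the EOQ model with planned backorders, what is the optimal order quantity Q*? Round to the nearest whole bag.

652 bags

Basic EOQ = √(2·36,010·220/40.9) = 622.410
Backorder adjustment √((H+b)/b) = √((40.9+427)/427) = 1.0468
Q* = 622.410 × 1.0468 ≈ 651.54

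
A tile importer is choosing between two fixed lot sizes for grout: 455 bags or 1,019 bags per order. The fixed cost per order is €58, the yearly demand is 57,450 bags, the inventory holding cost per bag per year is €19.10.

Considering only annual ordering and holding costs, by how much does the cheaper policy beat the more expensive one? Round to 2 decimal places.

€1,332.87

TC(Q) = (D/Q)S + (Q/2)H
TC(455) = (57,450/455)×58 + (455/2)×19.1 = €11,668.55
TC(1,019) = (57,450/1,019)×58 + (1,019/2)×19.1 = €13,001.42
Lots of 455 are cheaper by €1,332.87.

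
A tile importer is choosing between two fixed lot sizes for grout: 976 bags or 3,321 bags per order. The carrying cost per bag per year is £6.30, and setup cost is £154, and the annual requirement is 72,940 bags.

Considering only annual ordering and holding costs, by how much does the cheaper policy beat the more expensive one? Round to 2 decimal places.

Annual cost at Q: ordering D·S/Q plus holding Q·H/2.
TC(976) = (72,940/976)×154 + (976/2)×6.3 = £14,583.38
TC(3,321) = (72,940/3,321)×154 + (3,321/2)×6.3 = £13,843.49
Cheaper: Q = 3,321.  Difference = £739.88

£739.88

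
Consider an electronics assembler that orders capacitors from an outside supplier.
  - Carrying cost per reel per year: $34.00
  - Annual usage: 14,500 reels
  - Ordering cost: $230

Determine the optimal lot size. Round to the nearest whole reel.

Optimal lot size Q* = (2 × 14,500 × $230 / $34)^½ ≈ 442.92

443 reels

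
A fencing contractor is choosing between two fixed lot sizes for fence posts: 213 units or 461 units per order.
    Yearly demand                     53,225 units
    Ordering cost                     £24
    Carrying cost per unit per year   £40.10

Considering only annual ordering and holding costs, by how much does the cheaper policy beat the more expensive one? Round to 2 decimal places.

TC(Q) = (D/Q)S + (Q/2)H
TC(213) = (53,225/213)×24 + (213/2)×40.1 = £10,267.83
TC(461) = (53,225/461)×24 + (461/2)×40.1 = £12,013.98
Cheaper: Q = 213.  Difference = £1,746.15

£1,746.15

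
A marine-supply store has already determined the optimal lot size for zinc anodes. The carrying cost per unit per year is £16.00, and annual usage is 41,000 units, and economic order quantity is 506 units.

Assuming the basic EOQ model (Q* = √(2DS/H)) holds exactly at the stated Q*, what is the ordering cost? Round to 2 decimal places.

From Q* = √(2DS/H) ⇒ Q*² = 2DS/H.
S = Q²H / (2D) = 506² × 16 / (2 × 41,000) = 49.9582

£49.96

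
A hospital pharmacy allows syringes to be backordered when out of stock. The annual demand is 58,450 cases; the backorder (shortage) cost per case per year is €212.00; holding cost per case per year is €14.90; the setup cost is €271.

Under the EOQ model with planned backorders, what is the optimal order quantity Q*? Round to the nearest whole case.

Basic EOQ = √(2·58,450·271/14.9) = 1,458.138
Backorder adjustment √((H+b)/b) = √((14.9+212)/212) = 1.0345
Q* = 1,458.138 × 1.0345 ≈ 1,508.51

1,509 cases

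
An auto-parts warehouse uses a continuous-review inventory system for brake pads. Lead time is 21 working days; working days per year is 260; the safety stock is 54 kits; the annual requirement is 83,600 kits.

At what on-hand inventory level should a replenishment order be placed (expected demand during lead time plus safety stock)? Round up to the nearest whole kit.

6,807 kits

Daily demand d = 83,600 / 260 = 321.538 kits/day
Demand during lead time = 321.538 × 21 = 6,752.31
Reorder point = 6,752.31 + 54 = 6,806.31 → round up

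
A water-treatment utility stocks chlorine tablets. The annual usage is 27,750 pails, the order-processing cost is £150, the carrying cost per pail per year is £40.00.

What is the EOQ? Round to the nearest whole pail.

EOQ = √(2DS/H) = √(2 × 27,750 × 150 / 40)
    = √(208,125.00) ≈ 456.21

456 pails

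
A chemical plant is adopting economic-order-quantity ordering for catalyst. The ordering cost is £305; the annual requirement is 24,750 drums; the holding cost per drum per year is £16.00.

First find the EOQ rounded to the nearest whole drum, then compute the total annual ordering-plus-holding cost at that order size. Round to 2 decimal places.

£15,542.20

Optimal lot size Q* = (2 × 24,750 × £305 / £16)^½ ≈ 971.39 → Q = 971 drums
Annual ordering cost = (D/Q)·S = (24,750/971) × 305 = £7,774.20
Annual holding cost  = (Q/2)·H = (971/2) × 16 = £7,768.00
Total = £7,774.20 + £7,768.00 = £15,542.20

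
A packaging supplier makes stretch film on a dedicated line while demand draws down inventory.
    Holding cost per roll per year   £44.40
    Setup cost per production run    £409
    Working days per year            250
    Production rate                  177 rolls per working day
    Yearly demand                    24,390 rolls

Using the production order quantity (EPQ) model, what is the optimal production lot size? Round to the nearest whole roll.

Daily demand d = 24,390/250 = 97.560; p = 177; 1 − d/p = 0.44881
EPQ = √(2DS / (H(1 − d/p)))
    = √(2 × 24,390 × 409 / (44.4 × 0.44881)) ≈ 1,000.59

1,001 rolls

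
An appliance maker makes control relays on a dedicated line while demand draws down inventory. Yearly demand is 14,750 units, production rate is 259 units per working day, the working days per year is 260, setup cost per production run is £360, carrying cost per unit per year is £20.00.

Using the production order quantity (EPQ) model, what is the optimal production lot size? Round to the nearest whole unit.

Daily demand d = 14,750/260 = 56.731; p = 259; 1 − d/p = 0.78096
EPQ = √(2DS / (H(1 − d/p)))
    = √(2 × 14,750 × 360 / (20 × 0.78096)) ≈ 824.58

825 units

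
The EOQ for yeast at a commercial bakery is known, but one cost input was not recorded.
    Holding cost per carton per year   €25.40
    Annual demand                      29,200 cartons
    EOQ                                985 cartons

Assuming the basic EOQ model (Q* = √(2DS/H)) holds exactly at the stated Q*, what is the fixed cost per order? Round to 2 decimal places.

From Q* = √(2DS/H) ⇒ Q*² = 2DS/H.
S = Q²H / (2D) = 985² × 25.4 / (2 × 29,200) = 421.9814

€421.98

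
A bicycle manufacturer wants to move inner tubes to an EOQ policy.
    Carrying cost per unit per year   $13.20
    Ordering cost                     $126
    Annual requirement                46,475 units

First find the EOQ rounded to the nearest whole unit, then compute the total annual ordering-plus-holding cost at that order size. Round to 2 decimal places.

$12,433.60

Optimal lot size Q* = (2 × 46,475 × $126 / $13.2)^½ ≈ 941.94 → Q = 942 units
Ordering: D/Q × S = 46,475/942 × $126 = $6,216.40
Holding:  Q/2 × H = 942/2 × $13.2 = $6,217.20
Total = $6,216.40 + $6,217.20 = $12,433.60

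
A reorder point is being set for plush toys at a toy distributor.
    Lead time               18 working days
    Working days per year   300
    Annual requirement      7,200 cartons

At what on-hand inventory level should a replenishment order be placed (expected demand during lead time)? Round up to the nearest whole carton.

432 cartons

Daily demand d = 7,200 / 300 = 24.000 cartons/day
Demand during lead time = 24.000 × 18 = 432.00
Reorder point = 432.00 → round up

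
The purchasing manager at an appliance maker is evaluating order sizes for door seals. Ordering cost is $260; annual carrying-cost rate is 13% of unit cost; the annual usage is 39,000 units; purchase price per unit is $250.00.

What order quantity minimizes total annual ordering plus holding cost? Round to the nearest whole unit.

Carrying cost H = $250 × 13% = $32.5000/unit/yr
Optimal lot size Q* = (2 × 39,000 × $260 / $32.5)^½ ≈ 789.94

790 units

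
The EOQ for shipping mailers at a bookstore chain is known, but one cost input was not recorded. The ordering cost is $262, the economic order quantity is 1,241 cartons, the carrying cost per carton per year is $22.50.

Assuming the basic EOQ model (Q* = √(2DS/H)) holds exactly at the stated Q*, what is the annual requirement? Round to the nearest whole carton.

EOQ relation: Q² = 2DS/H, so rearrange for the unknown.
D = Q²H / (2S) = 1,241² × 22.5 / (2 × 262) = 66,129.43

66,129 cartons per year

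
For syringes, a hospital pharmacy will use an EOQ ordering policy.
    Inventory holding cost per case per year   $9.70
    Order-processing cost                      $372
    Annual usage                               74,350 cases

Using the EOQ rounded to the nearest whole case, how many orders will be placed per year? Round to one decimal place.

31.1 orders per year

Q* = √(2·D·S / H) = √(2·74,350·372 / 9.7) = √5,702,721.6 ≈ 2,388.04 → Q = 2,388
N = D/Q = 74,350/2,388 ≈ 31.135 orders/yr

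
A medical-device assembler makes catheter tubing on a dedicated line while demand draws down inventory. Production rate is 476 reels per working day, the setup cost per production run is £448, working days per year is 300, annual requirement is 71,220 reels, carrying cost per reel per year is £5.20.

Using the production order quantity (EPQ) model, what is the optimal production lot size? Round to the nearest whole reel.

Daily demand d = 71,220/300 = 237.400; p = 476; 1 − d/p = 0.50126
EPQ = √(2DS / (H(1 − d/p)))
    = √(2 × 71,220 × 448 / (5.2 × 0.50126)) ≈ 4,947.91

4,948 reels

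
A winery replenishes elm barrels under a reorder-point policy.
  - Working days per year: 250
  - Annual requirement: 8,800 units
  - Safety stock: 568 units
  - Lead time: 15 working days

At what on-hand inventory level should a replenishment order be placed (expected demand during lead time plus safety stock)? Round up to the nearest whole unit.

1,096 units

Daily demand d = 8,800 / 250 = 35.200 units/day
Demand during lead time = 35.200 × 15 = 528.00
Reorder point = 528.00 + 568 = 1,096.00 → round up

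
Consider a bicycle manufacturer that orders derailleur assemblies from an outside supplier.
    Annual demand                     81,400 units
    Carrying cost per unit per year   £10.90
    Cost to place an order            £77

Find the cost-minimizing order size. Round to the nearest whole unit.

Q* = √(2·D·S / H) = √(2·81,400·77 / 10.9) = √1,150,055.0 ≈ 1,072.41

1,072 units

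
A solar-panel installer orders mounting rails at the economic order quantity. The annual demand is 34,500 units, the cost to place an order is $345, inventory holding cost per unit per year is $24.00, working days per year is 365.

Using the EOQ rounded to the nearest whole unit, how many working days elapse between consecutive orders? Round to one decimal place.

EOQ = √(2DS/H) = √(2 × 34,500 × 345 / 24)
    = √(991,875.00) ≈ 995.93 → Q = 996 units
Cycle time = (working days × Q)/D = (365 × 996) / 34,500 = 10.537 days

10.5 days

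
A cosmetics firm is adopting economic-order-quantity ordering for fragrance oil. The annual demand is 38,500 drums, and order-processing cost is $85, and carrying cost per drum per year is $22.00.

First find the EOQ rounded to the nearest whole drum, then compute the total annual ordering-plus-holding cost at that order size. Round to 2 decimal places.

Optimal lot size Q* = (2 × 38,500 × $85 / $22)^½ ≈ 545.44 → Q = 545 drums
Annual ordering cost = (D/Q)·S = (38,500/545) × 85 = $6,004.59
Annual holding cost  = (Q/2)·H = (545/2) × 22 = $5,995.00
Total = $6,004.59 + $5,995.00 = $11,999.59

$11,999.59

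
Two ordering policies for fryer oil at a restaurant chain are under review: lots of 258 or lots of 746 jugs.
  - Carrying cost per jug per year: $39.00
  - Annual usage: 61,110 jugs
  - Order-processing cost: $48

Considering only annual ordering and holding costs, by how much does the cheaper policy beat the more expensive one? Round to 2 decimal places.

$2,078.71

Annual cost at Q: ordering D·S/Q plus holding Q·H/2.
TC(258) = (61,110/258)×48 + (258/2)×39 = $16,400.30
TC(746) = (61,110/746)×48 + (746/2)×39 = $18,479.01
Lots of 258 are cheaper by $2,078.71.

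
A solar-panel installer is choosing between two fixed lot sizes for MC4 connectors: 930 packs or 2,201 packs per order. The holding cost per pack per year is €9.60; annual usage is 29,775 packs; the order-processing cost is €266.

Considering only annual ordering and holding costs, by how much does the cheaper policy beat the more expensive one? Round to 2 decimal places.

For each Q, cost = (D/Q)·S + (Q/2)·H.
TC(930) = (29,775/930)×266 + (930/2)×9.6 = €12,980.29
TC(2,201) = (29,775/2,201)×266 + (2,201/2)×9.6 = €14,163.23
|ΔTC| = |€12,980.29 − €14,163.23| = €1,182.94

€1,182.94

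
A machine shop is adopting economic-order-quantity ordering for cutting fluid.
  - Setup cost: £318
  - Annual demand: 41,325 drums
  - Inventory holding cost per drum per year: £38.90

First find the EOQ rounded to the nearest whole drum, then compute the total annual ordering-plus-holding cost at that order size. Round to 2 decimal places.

Q* = √(2·D·S / H) = √(2·41,325·318 / 38.9) = √675,647.8 ≈ 821.98 → Q = 822 drums
Annual ordering cost = (D/Q)·S = (41,325/822) × 318 = £15,987.04
Annual holding cost  = (Q/2)·H = (822/2) × 38.9 = £15,987.90
Total = £15,987.04 + £15,987.90 = £31,974.94

£31,974.94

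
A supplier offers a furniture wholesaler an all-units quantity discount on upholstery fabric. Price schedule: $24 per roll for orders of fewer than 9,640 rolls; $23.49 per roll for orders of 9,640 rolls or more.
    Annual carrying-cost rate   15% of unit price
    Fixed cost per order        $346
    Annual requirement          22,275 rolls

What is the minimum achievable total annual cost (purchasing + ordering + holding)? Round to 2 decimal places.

$541,022.52

H₁ = 15%×$24 = $3.6000;  H₂ = 15%×$23.49 = $3.5235
EOQ₁ = √(2×22,275×346/3.6000) = 2,069.24  (< 9,640, feasible at tier 1)
EOQ₂ = √(2×22,275×346/3.5235) = 2,091.58  (< 9,640 → use Q = 9,640 at tier-2 price)
TC(tier 1 (EOQ₁), Q≈2,069.2) = $542,049.26
TC(tier 2, Q≈9,640.0) = $541,022.52
Minimum at tier 2: $541,022.52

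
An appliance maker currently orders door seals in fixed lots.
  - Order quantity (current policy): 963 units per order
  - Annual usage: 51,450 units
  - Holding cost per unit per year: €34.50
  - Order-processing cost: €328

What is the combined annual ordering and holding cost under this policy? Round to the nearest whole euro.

Ordering: D/Q × S = 51,450/963 × €328 = €17,523.99
Holding:  Q/2 × H = 963/2 × €34.5 = €16,611.75
Total = €17,523.99 + €16,611.75 = €34,135.74

€34,136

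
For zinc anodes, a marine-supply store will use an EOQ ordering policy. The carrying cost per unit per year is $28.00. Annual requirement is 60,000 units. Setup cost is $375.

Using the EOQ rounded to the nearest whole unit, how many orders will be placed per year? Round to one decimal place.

2DS/H = 2·60,000·375/28 = 1,607,142.86
EOQ = √1,607,142.86 ≈ 1,267.73 → Q = 1,268
Orders per year = D/Q = 60,000 / 1,268 = 47.319

47.3 orders per year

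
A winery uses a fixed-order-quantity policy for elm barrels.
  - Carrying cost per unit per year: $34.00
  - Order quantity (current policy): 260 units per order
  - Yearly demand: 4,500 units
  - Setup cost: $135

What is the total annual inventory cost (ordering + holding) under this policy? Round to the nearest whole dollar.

Orders/yr = 4,500/260 = 17.308; ordering cost = 17.308 × $135 = $2,336.54
Average inventory = 260/2 = 130; holding cost = 130 × $34 = $4,420.00
Total = $2,336.54 + $4,420.00 = $6,756.54

$6,757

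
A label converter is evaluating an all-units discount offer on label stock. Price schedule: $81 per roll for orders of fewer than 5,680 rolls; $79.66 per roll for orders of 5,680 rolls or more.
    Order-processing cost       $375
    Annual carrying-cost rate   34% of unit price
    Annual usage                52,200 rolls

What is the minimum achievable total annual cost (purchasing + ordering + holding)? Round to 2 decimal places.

$4,238,618.00

H₁ = 34%×$81 = $27.5400;  H₂ = 34%×$79.66 = $27.0844
EOQ₁ = √(2×52,200×375/27.5400) = 1,192.30  (< 5,680, feasible at tier 1)
EOQ₂ = √(2×52,200×375/27.0844) = 1,202.28  (< 5,680 → use Q = 5,680 at tier-2 price)
TC(tier 1 (EOQ₁), Q≈1,192.3) = $4,261,035.82
TC(tier 2, Q≈5,680.0) = $4,238,618.00
Minimum at tier 2: $4,238,618.00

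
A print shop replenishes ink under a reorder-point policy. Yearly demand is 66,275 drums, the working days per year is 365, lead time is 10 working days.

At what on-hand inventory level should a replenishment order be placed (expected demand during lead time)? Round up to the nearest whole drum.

Daily demand d = 66,275 / 365 = 181.575 drums/day
Demand during lead time = 181.575 × 10 = 1,815.75
Reorder point = 1,815.75 → round up

1,816 drums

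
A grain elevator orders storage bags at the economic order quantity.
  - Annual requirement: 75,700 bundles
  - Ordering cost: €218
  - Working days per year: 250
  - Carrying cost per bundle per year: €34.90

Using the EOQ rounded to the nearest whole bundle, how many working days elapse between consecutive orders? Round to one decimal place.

3.2 days

Q* = √(2·D·S / H) = √(2·75,700·218 / 34.9) = √945,707.7 ≈ 972.48 → Q = 972 bundles
Days between orders = 250 / (D/Q) = 250 / 77.881 ≈ 3.210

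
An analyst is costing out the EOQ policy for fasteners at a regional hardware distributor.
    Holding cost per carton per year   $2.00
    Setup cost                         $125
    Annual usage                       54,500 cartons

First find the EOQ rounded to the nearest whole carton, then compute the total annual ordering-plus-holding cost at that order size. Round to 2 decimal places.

Optimal lot size Q* = (2 × 54,500 × $125 / $2)^½ ≈ 2,610.08 → Q = 2,610 cartons
Ordering: D/Q × S = 54,500/2,610 × $125 = $2,610.15
Holding:  Q/2 × H = 2,610/2 × $2 = $2,610.00
Total = $2,610.15 + $2,610.00 = $5,220.15

$5,220.15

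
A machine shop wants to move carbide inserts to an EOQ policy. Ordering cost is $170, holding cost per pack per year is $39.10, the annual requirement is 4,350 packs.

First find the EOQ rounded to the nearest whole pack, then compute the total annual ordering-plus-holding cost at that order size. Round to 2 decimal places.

Optimal lot size Q* = (2 × 4,350 × $170 / $39.1)^½ ≈ 194.49 → Q = 194 packs
Orders/yr = 4,350/194 = 22.423; ordering cost = 22.423 × $170 = $3,811.86
Average inventory = 194/2 = 97; holding cost = 97 × $39.1 = $3,792.70
Total = $3,811.86 + $3,792.70 = $7,604.56

$7,604.56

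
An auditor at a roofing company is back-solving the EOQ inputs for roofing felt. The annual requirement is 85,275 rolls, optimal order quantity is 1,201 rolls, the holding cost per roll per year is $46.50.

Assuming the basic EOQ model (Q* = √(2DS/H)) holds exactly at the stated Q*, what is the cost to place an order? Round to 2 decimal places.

$393.27

EOQ relation: Q² = 2DS/H, so rearrange for the unknown.
S = Q²H / (2D) = 1,201² × 46.5 / (2 × 85,275) = 393.2668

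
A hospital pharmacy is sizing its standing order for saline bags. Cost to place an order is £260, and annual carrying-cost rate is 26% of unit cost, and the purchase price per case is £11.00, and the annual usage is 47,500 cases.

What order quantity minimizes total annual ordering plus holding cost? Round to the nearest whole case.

2,939 cases

Carrying cost H = £11 × 26% = £2.8600/case/yr
EOQ = √(2DS/H) = √(2 × 47,500 × 260 / 2.86)
    = √(8,636,363.64) ≈ 2,938.77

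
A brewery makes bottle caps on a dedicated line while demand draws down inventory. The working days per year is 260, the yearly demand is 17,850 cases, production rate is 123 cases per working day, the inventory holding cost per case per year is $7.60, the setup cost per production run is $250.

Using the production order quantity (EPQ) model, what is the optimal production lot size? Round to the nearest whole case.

Daily demand d = 17,850/260 = 68.654; p = 123; 1 − d/p = 0.44184
EPQ = √(2DS / (H(1 − d/p)))
    = √(2 × 17,850 × 250 / (7.6 × 0.44184)) ≈ 1,630.29

1,630 cases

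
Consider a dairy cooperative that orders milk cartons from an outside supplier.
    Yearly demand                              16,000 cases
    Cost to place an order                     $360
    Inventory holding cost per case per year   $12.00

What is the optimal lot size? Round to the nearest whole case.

EOQ = √(2DS/H) = √(2 × 16,000 × 360 / 12)
    = √(960,000.00) ≈ 979.80

980 cases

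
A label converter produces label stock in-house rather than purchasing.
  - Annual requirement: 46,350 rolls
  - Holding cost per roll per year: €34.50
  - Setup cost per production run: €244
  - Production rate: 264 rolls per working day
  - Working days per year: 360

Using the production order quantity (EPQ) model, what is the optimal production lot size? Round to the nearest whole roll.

1,131 rolls

d = 46,350/360 = 128.7500 rolls/day;  effective holding cost H(1 − d/p) = 34.5·(1 − 128.7500/264) = 17.67472
Q* = √(2DS / H_eff) = √(2·46,350·244 / 17.67472) ≈ 1,131.25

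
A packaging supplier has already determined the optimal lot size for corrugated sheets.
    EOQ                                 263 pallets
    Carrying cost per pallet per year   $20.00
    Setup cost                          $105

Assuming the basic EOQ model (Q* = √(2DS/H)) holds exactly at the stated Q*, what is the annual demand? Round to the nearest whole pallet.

6,588 pallets per year

Since Q* = (2DS/H)^½, squaring gives Q*²·H = 2DS.
D = Q²H / (2S) = 263² × 20 / (2 × 105) = 6,587.52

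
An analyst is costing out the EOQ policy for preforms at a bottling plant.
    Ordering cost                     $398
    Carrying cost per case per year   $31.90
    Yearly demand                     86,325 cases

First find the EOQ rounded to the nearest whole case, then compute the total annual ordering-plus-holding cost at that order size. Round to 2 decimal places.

$46,818.79

EOQ = √(2DS/H) = √(2 × 86,325 × 398 / 31.9)
    = √(2,154,065.83) ≈ 1,467.67 → Q = 1,468 cases
Annual ordering cost = (D/Q)·S = (86,325/1,468) × 398 = $23,404.19
Annual holding cost  = (Q/2)·H = (1,468/2) × 31.9 = $23,414.60
Total = $23,404.19 + $23,414.60 = $46,818.79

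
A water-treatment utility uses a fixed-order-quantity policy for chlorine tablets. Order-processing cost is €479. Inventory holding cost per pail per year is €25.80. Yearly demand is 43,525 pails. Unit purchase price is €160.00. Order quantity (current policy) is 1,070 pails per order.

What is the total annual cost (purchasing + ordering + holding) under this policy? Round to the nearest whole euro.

Annual ordering cost = (D/Q)·S = (43,525/1,070) × 479 = €19,484.56
Annual holding cost  = (Q/2)·H = (1,070/2) × 25.8 = €13,803.00
Purchase cost = D·C = 43,525 × 160 = €6,964,000.00
Total = €19,484.56 + €13,803.00 + €6,964,000.00 = €6,997,287.56

€6,997,288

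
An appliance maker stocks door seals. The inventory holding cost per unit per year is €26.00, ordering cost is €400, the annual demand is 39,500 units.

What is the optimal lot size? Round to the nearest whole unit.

EOQ = √(2DS/H) = √(2 × 39,500 × 400 / 26)
    = √(1,215,384.62) ≈ 1,102.44

1,102 units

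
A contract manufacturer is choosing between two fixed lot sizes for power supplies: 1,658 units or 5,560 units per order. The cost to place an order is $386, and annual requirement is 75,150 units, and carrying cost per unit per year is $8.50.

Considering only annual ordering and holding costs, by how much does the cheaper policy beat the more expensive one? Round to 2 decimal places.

$4,305.03

TC(Q) = (D/Q)S + (Q/2)H
TC(1,658) = (75,150/1,658)×386 + (1,658/2)×8.5 = $24,542.22
TC(5,560) = (75,150/5,560)×386 + (5,560/2)×8.5 = $28,847.25
|ΔTC| = |$24,542.22 − $28,847.25| = $4,305.03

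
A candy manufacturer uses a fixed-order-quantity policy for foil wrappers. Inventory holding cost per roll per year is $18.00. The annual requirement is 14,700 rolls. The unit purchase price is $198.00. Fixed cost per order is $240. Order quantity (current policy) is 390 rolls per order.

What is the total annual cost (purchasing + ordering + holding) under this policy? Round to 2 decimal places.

Annual ordering cost = (D/Q)·S = (14,700/390) × 240 = $9,046.15
Annual holding cost  = (Q/2)·H = (390/2) × 18 = $3,510.00
Purchase cost = D·C = 14,700 × 198 = $2,910,600.00
Total = $9,046.15 + $3,510.00 + $2,910,600.00 = $2,923,156.15

$2,923,156.15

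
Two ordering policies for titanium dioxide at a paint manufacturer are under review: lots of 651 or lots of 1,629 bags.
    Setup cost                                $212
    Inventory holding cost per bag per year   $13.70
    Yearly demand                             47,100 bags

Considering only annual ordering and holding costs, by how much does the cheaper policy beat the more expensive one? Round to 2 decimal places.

$2,509.30

Annual cost at Q: ordering D·S/Q plus holding Q·H/2.
TC(651) = (47,100/651)×212 + (651/2)×13.7 = $19,797.60
TC(1,629) = (47,100/1,629)×212 + (1,629/2)×13.7 = $17,288.30
|ΔTC| = |$19,797.60 − $17,288.30| = $2,509.30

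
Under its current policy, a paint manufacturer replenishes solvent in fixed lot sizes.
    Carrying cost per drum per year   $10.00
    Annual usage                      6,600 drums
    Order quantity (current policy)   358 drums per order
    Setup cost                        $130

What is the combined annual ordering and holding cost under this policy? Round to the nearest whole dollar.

Annual ordering cost = (D/Q)·S = (6,600/358) × 130 = $2,396.65
Annual holding cost  = (Q/2)·H = (358/2) × 10 = $1,790.00
Total = $2,396.65 + $1,790.00 = $4,186.65

$4,187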